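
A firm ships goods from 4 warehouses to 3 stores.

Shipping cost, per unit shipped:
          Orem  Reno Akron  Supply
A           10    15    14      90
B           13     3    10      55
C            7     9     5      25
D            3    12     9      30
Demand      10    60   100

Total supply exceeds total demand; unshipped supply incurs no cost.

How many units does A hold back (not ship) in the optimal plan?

Minimum-cost shipments:
  A–Reno: 5 × 15 = 75
  A–Akron: 55 × 14 = 770
  B–Reno: 55 × 3 = 165
  C–Akron: 25 × 5 = 125
  D–Orem: 10 × 3 = 30
  D–Akron: 20 × 9 = 180
Total cost = 1345.
A ships 60 of its 90, leaving 30.

30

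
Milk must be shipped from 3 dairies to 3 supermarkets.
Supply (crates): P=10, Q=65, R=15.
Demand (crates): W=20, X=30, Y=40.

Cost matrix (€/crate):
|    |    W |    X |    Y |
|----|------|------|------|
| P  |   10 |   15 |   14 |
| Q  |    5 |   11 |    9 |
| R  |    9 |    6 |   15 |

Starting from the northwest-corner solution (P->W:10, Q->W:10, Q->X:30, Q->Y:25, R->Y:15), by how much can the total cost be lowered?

175

Current plan cost = 10·10 + 10·5 + 30·11 + 25·9 + 15·15 = €930.
Optimal plan:
  P->X: 10 crates
  Q->W: 20 crates
  Q->X: 5 crates
  Q->Y: 40 crates
  R->X: 15 crates
Optimal cost = €755.
Saving = 930 − 755 = €175.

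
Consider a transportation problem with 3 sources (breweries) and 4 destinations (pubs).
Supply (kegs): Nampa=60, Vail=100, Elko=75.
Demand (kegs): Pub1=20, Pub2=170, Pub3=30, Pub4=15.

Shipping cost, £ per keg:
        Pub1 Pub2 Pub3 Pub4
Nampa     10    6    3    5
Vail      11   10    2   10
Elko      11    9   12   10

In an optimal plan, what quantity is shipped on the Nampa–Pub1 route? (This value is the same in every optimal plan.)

Solving gives:
  Nampa–Pub2: 45 × £6 = £270
  Nampa–Pub4: 15 × £5 = £75
  Vail–Pub1: 20 × £11 = £220
  Vail–Pub2: 50 × £10 = £500
  Vail–Pub3: 30 × £2 = £60
  Elko–Pub2: 75 × £9 = £675
Total cost = £1800.
The route Nampa→Pub1 is not used.

0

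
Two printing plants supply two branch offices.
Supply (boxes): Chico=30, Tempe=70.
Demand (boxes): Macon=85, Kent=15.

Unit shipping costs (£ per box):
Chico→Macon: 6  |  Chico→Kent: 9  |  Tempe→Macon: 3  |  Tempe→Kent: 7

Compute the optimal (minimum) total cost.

An optimal shipping plan:
  Chico to Macon: 15 boxes
  Chico to Kent: 15 boxes
  Tempe to Macon: 70 boxes
Total cost = £435.
(Supply check: Chico ships 30; Tempe ships 70.)

435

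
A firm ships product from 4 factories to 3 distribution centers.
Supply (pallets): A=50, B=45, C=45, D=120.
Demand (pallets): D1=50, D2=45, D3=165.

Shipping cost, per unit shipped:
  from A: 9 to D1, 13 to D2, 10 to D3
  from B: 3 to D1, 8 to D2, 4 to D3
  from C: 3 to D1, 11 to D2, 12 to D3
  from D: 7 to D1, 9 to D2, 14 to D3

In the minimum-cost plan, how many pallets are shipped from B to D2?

The minimum-cost plan:
  A to D3: 50 × 10 = 500
  B to D3: 45 × 4 = 180
  C to D1: 45 × 3 = 135
  D to D1: 5 × 7 = 35
  D to D2: 45 × 9 = 405
  D to D3: 70 × 14 = 980
Total cost = 2235.
The route B→D2 is not used.

0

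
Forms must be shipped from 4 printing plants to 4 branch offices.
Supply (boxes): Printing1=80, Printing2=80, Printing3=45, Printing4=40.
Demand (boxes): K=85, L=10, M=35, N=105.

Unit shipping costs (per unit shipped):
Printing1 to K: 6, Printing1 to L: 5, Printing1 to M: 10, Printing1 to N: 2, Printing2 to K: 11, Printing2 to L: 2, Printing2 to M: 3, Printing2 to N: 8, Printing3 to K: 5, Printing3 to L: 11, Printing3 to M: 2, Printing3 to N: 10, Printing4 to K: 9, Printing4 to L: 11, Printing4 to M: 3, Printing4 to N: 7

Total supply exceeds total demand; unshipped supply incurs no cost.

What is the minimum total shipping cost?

Optimal allocation:
  Printing1→N: 80 × 2 = 160
  Printing2→L: 10 × 2 = 20
  Printing2→M: 35 × 3 = 105
  Printing2→N: 25 × 8 = 200
  Printing3→K: 45 × 5 = 225
  Printing4→K: 40 × 9 = 360
Total = 160 + 20 + 105 + 200 + 225 + 360 = 1070.
(Supply check: Printing1 ships 80; Printing2 ships 70; Printing3 ships 45; Printing4 ships 40.)

1070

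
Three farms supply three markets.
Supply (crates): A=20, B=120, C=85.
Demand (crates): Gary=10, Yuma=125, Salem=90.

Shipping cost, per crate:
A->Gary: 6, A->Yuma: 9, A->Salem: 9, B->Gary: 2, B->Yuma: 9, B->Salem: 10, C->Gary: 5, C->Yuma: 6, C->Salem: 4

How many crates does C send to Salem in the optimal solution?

The minimum-cost plan:
  A→Yuma: 15 crates
  A→Salem: 5 crates
  B→Gary: 10 crates
  B→Yuma: 110 crates
  C→Salem: 85 crates
Total cost = 1530.
So C→Salem carries 85 crates.

85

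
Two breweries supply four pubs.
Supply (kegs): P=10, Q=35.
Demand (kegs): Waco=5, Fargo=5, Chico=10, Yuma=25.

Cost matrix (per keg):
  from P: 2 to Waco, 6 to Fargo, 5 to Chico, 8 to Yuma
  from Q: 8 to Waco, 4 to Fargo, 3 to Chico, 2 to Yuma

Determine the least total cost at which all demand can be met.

120

An optimal shipping plan:
  P->Waco: 5 × 2 = 10
  P->Fargo: 5 × 6 = 30
  Q->Chico: 10 × 3 = 30
  Q->Yuma: 25 × 2 = 50
Total = 10 + 30 + 30 + 50 = 120.
(Supply check: P ships 10; Q ships 35.)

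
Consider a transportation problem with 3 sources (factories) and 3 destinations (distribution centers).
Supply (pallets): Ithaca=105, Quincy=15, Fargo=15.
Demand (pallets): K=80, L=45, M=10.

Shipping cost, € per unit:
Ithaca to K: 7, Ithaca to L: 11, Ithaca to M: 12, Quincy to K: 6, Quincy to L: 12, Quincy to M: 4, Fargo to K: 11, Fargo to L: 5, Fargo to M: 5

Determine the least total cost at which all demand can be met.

1000

One minimum-cost allocation:
  Ithaca–K: 75 pallets
  Ithaca–L: 30 pallets
  Quincy–K: 5 pallets
  Quincy–M: 10 pallets
  Fargo–L: 15 pallets
Total cost = €1000.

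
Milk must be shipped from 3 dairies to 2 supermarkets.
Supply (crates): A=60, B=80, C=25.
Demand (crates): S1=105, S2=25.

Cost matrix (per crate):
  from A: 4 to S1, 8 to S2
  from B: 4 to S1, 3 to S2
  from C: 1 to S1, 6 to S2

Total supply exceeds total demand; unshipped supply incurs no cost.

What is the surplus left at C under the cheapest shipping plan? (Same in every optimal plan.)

0

Minimum-cost shipments:
  A→S1: 25 × 4 = 100
  B→S1: 55 × 4 = 220
  B→S2: 25 × 3 = 75
  C→S1: 25 × 1 = 25
Total cost = 420.
C ships 25 of its 25, leaving 0.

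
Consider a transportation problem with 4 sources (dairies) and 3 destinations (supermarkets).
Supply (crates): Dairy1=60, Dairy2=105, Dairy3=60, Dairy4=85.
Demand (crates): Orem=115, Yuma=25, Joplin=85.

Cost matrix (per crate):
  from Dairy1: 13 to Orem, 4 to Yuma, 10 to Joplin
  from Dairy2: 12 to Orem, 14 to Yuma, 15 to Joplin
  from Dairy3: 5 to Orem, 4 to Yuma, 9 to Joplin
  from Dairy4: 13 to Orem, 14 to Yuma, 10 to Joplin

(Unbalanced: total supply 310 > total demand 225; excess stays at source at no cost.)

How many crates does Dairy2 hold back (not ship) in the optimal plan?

Minimum-cost shipments:
  Dairy1 to Yuma: 25 × 4 = 100
  Dairy1 to Joplin: 35 × 10 = 350
  Dairy2 to Orem: 55 × 12 = 660
  Dairy3 to Orem: 60 × 5 = 300
  Dairy4 to Joplin: 50 × 10 = 500
Total cost = 1910.
Dairy2 ships 55 of its 105, leaving 50.

50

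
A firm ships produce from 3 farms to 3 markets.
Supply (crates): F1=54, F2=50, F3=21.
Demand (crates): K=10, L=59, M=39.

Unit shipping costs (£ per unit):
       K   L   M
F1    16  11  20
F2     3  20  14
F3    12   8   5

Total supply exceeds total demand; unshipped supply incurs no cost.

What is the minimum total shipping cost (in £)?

Optimal allocation:
  F1→L: 54 × £11 = £594
  F2→K: 10 × £3 = £30
  F2→M: 23 × £14 = £322
  F3→L: 5 × £8 = £40
  F3→M: 16 × £5 = £80
Total = 594 + 30 + 322 + 40 + 80 = £1066.
(Supply check: F1 ships 54; F2 ships 33; F3 ships 21.)

1066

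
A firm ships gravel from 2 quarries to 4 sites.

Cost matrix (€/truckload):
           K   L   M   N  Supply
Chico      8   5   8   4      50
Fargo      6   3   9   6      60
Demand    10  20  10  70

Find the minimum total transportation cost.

530

An optimal shipping plan:
  Chico to N: 50 × €4 = €200
  Fargo to K: 10 × €6 = €60
  Fargo to L: 20 × €3 = €60
  Fargo to M: 10 × €9 = €90
  Fargo to N: 20 × €6 = €120
Total = 200 + 60 + 60 + 90 + 120 = €530.
(Supply check: Chico ships 50; Fargo ships 60.)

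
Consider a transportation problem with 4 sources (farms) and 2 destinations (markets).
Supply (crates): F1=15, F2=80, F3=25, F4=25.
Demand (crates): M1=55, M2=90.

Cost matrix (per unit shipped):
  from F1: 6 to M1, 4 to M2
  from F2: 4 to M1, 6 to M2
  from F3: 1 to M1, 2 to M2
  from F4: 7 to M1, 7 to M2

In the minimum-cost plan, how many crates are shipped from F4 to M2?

25

The minimum-cost plan:
  F1->M2: 15 × 4 = 60
  F2->M1: 55 × 4 = 220
  F2->M2: 25 × 6 = 150
  F3->M2: 25 × 2 = 50
  F4->M2: 25 × 7 = 175
Total cost = 655.
So F4→M2 carries 25 crates.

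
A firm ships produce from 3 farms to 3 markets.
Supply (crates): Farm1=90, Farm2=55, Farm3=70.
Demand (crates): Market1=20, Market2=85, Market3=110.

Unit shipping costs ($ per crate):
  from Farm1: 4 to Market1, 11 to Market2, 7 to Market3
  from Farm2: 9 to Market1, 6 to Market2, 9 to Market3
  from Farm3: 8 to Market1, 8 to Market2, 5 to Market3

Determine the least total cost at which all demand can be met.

1340

Optimal allocation:
  Farm1->Market1: 20 crates
  Farm1->Market3: 70 crates
  Farm2->Market2: 55 crates
  Farm3->Market2: 30 crates
  Farm3->Market3: 40 crates
Total cost = $1340.
(Supply check: Farm1 ships 90; Farm2 ships 55; Farm3 ships 70.)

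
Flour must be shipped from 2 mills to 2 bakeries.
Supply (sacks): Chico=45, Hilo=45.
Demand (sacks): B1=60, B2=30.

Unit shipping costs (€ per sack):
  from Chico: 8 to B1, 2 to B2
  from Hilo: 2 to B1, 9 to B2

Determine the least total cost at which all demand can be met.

270

An optimal shipping plan:
  Chico->B1: 15 × €8 = €120
  Chico->B2: 30 × €2 = €60
  Hilo->B1: 45 × €2 = €90
Total = 120 + 60 + 90 = €270.
(Supply check: Chico ships 45; Hilo ships 45.)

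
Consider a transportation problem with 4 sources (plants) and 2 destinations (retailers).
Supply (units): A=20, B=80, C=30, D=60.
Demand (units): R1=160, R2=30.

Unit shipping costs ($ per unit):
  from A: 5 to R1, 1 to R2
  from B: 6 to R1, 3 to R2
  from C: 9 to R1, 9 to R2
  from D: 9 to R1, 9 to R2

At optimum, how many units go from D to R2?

The minimum-cost plan:
  A->R2: 20 × $1 = $20
  B->R1: 70 × $6 = $420
  B->R2: 10 × $3 = $30
  C->R1: 30 × $9 = $270
  D->R1: 60 × $9 = $540
Total cost = $1280.
The route D→R2 is not used.

0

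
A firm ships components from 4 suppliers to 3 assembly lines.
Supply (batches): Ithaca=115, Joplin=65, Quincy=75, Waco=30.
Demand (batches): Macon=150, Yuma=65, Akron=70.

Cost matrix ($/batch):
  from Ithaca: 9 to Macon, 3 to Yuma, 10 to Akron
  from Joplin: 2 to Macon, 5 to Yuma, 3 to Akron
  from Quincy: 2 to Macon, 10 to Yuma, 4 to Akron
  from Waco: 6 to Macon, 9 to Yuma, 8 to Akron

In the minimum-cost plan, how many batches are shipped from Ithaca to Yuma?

65

Solving gives:
  Ithaca to Yuma: 65 × $3 = $195
  Ithaca to Akron: 50 × $10 = $500
  Joplin to Macon: 45 × $2 = $90
  Joplin to Akron: 20 × $3 = $60
  Quincy to Macon: 75 × $2 = $150
  Waco to Macon: 30 × $6 = $180
Total cost = $1175.
So Ithaca→Yuma carries 65 batches.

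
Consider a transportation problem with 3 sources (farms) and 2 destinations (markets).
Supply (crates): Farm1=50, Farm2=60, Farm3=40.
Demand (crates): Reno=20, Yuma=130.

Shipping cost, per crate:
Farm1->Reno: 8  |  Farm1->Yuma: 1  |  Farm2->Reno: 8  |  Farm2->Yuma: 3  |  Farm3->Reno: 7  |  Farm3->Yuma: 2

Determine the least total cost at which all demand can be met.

One minimum-cost allocation:
  Farm1–Yuma: 50 × 1 = 50
  Farm2–Reno: 20 × 8 = 160
  Farm2–Yuma: 40 × 3 = 120
  Farm3–Yuma: 40 × 2 = 80
Total = 50 + 160 + 120 + 80 = 410.

410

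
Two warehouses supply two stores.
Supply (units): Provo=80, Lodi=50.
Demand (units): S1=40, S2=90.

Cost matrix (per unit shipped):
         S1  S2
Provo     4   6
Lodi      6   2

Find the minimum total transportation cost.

500

One minimum-cost allocation:
  Provo->S1: 40 units
  Provo->S2: 40 units
  Lodi->S2: 50 units
Total cost = 500.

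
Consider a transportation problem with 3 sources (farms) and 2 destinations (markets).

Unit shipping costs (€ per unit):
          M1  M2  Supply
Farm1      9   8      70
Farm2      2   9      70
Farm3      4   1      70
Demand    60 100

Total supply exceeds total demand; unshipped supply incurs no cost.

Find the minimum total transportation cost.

An optimal shipping plan:
  Farm1 to M2: 30 crates
  Farm2 to M1: 60 crates
  Farm3 to M2: 70 crates
Total cost = €430.

430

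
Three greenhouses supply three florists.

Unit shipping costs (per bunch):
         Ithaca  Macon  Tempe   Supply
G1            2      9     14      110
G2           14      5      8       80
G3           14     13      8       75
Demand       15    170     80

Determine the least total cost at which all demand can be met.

One minimum-cost allocation:
  G1->Ithaca: 15 × 2 = 30
  G1->Macon: 95 × 9 = 855
  G2->Macon: 75 × 5 = 375
  G2->Tempe: 5 × 8 = 40
  G3->Tempe: 75 × 8 = 600
Total = 30 + 855 + 375 + 40 + 600 = 1900.

1900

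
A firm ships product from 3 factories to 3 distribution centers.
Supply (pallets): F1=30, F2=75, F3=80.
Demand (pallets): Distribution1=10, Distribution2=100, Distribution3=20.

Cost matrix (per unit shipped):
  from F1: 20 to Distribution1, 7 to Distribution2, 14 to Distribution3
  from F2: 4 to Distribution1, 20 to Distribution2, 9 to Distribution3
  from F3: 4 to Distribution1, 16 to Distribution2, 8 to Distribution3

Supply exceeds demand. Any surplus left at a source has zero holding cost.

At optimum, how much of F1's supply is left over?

0

An optimal plan:
  F1–Distribution2: 30 × 7 = 210
  F2–Distribution1: 10 × 4 = 40
  F2–Distribution3: 10 × 9 = 90
  F3–Distribution2: 70 × 16 = 1120
  F3–Distribution3: 10 × 8 = 80
Total cost = 1540.
F1 ships 30 of its 30, leaving 0.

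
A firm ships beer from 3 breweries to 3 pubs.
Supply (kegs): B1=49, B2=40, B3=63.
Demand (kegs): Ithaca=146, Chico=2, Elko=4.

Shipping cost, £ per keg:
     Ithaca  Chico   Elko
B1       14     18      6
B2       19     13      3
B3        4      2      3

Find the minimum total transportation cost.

One minimum-cost allocation:
  B1 to Ithaca: 49 kegs
  B2 to Ithaca: 34 kegs
  B2 to Chico: 2 kegs
  B2 to Elko: 4 kegs
  B3 to Ithaca: 63 kegs
Total cost = £1622.

1622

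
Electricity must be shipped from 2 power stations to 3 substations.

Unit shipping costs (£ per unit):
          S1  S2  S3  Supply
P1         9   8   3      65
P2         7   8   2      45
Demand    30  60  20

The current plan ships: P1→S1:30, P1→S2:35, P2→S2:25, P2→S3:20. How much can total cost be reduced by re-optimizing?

55

Current plan cost = 30·9 + 35·8 + 25·8 + 20·2 = £790.
Optimal plan:
  P1 to S2: 60 MWh
  P1 to S3: 5 MWh
  P2 to S1: 30 MWh
  P2 to S3: 15 MWh
Optimal cost = £735.
Saving = 790 − 735 = £55.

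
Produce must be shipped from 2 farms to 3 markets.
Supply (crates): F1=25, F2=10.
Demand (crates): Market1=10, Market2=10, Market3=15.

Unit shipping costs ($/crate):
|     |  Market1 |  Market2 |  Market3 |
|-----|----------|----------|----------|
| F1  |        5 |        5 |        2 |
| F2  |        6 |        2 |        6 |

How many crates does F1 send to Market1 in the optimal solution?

10

The minimum-cost plan:
  F1->Market1: 10 × $5 = $50
  F1->Market3: 15 × $2 = $30
  F2->Market2: 10 × $2 = $20
Total cost = $100.
So F1→Market1 carries 10 crates.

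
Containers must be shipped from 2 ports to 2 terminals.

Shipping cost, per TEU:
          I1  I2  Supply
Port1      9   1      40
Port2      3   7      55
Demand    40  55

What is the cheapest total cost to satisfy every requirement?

One minimum-cost allocation:
  Port1→I2: 40 × 1 = 40
  Port2→I1: 40 × 3 = 120
  Port2→I2: 15 × 7 = 105
Total = 40 + 120 + 105 = 265.

265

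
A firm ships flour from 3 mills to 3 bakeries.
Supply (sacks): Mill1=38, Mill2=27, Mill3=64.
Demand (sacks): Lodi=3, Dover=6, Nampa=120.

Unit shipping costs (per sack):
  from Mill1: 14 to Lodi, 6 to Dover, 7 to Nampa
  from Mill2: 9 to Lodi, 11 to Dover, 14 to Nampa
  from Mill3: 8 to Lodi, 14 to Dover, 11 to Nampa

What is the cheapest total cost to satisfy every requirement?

1315

Optimal allocation:
  Mill1->Nampa: 38 × 7 = 266
  Mill2->Lodi: 3 × 9 = 27
  Mill2->Dover: 6 × 11 = 66
  Mill2->Nampa: 18 × 14 = 252
  Mill3->Nampa: 64 × 11 = 704
Total = 266 + 27 + 66 + 252 + 704 = 1315.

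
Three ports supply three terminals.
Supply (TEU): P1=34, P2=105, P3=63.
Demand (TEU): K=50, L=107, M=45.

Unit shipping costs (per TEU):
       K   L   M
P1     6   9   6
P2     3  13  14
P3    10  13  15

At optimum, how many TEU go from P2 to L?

44

The minimum-cost plan:
  P1–M: 34 × 6 = 204
  P2–K: 50 × 3 = 150
  P2–L: 44 × 13 = 572
  P2–M: 11 × 14 = 154
  P3–L: 63 × 13 = 819
Total cost = 1899.
So P2→L carries 44 TEU.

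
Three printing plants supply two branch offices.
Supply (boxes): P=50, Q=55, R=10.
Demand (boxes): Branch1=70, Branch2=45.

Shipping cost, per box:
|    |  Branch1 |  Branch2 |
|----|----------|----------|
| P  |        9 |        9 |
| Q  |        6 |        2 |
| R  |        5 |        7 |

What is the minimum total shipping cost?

650

Optimal allocation:
  P to Branch1: 50 × 9 = 450
  Q to Branch1: 10 × 6 = 60
  Q to Branch2: 45 × 2 = 90
  R to Branch1: 10 × 5 = 50
Total = 450 + 60 + 90 + 50 = 650.
(Supply check: P ships 50; Q ships 55; R ships 10.)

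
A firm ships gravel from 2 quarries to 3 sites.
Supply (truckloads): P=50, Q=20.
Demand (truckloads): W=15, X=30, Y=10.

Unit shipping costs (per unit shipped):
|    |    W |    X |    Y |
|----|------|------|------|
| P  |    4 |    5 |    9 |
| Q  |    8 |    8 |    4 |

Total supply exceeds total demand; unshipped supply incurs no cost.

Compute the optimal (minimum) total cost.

Optimal allocation:
  P→W: 15 × 4 = 60
  P→X: 30 × 5 = 150
  Q→Y: 10 × 4 = 40
Total = 60 + 150 + 40 = 250.

250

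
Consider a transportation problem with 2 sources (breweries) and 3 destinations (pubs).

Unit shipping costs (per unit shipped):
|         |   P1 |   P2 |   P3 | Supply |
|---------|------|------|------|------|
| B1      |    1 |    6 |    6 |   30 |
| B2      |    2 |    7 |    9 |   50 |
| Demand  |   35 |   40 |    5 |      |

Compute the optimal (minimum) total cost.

A cheapest plan:
  B1->P1: 25 kegs
  B1->P3: 5 kegs
  B2->P1: 10 kegs
  B2->P2: 40 kegs
Total cost = 355.
(Supply check: B1 ships 30; B2 ships 50.)

355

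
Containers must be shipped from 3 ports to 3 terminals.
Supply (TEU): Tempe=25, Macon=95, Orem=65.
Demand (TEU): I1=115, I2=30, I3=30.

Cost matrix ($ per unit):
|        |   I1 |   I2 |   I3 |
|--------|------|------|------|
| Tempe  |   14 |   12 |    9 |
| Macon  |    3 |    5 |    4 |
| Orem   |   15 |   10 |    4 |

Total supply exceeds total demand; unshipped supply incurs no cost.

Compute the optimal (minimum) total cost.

985

An optimal shipping plan:
  Tempe→I1: 20 TEU
  Macon→I1: 95 TEU
  Orem→I2: 30 TEU
  Orem→I3: 30 TEU
Total cost = $985.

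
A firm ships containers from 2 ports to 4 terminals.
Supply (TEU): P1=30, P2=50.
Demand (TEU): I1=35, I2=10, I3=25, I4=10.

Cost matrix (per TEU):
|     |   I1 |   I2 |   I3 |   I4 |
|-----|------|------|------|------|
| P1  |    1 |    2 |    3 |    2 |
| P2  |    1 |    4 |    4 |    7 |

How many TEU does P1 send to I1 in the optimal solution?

The minimum-cost plan:
  P1–I2: 10 × 2 = 20
  P1–I3: 10 × 3 = 30
  P1–I4: 10 × 2 = 20
  P2–I1: 35 × 1 = 35
  P2–I3: 15 × 4 = 60
Total cost = 165.
The route P1→I1 is not used.

0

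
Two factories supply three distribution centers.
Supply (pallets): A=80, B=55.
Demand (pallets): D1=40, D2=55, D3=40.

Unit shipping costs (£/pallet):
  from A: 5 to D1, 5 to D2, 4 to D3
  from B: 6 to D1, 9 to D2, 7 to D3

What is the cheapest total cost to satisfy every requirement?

720

A cheapest plan:
  A→D2: 55 pallets
  A→D3: 25 pallets
  B→D1: 40 pallets
  B→D3: 15 pallets
Total cost = £720.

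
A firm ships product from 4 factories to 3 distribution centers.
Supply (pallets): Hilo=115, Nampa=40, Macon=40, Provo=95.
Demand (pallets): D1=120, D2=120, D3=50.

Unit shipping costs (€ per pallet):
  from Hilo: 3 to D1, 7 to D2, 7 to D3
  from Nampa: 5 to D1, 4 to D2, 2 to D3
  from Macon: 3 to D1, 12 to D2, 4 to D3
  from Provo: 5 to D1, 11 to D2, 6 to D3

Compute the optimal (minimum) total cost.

1470

A cheapest plan:
  Hilo->D1: 35 × €3 = €105
  Hilo->D2: 80 × €7 = €560
  Nampa->D2: 40 × €4 = €160
  Macon->D1: 40 × €3 = €120
  Provo->D1: 45 × €5 = €225
  Provo->D3: 50 × €6 = €300
Total = 105 + 560 + 160 + 120 + 225 + 300 = €1470.
(Supply check: Hilo ships 115; Nampa ships 40; Macon ships 40; Provo ships 95.)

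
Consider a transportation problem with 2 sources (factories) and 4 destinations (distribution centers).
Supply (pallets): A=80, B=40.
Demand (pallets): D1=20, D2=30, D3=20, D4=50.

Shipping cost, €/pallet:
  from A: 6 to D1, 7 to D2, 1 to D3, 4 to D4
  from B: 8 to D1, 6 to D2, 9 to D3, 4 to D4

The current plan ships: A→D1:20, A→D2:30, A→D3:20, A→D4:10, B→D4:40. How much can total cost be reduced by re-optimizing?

30

Current plan cost = 20·6 + 30·7 + 20·1 + 10·4 + 40·4 = €550.
Optimal plan:
  A to D1: 20 × €6 = €120
  A to D3: 20 × €1 = €20
  A to D4: 40 × €4 = €160
  B to D2: 30 × €6 = €180
  B to D4: 10 × €4 = €40
Optimal cost = €520.
Saving = 550 − 520 = €30.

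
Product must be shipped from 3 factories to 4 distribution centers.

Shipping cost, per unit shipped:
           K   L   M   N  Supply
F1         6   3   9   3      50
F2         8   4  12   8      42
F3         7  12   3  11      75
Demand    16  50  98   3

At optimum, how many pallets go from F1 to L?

8

The minimum-cost plan:
  F1–K: 16 pallets
  F1–L: 8 pallets
  F1–M: 23 pallets
  F1–N: 3 pallets
  F2–L: 42 pallets
  F3–M: 75 pallets
Total cost = 729.
So F1→L carries 8 pallets.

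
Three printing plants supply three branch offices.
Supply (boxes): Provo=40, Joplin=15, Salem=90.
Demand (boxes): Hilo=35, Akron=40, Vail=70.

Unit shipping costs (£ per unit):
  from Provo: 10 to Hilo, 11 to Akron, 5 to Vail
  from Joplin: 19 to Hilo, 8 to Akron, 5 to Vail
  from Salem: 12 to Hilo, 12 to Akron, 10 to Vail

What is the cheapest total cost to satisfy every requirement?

1325

One minimum-cost allocation:
  Provo to Vail: 40 × £5 = £200
  Joplin to Vail: 15 × £5 = £75
  Salem to Hilo: 35 × £12 = £420
  Salem to Akron: 40 × £12 = £480
  Salem to Vail: 15 × £10 = £150
Total = 200 + 75 + 420 + 480 + 150 = £1325.
(Supply check: Provo ships 40; Joplin ships 15; Salem ships 90.)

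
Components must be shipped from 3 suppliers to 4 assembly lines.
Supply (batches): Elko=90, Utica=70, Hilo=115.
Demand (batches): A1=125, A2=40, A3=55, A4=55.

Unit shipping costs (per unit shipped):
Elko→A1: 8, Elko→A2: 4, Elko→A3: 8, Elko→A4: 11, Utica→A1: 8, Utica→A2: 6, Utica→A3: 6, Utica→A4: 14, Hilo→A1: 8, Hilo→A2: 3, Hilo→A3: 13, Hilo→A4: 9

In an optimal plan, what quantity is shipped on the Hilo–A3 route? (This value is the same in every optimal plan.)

0

Solving gives:
  Elko to A1: 90 batches
  Utica to A1: 15 batches
  Utica to A3: 55 batches
  Hilo to A1: 20 batches
  Hilo to A2: 40 batches
  Hilo to A4: 55 batches
Total cost = 1945.
The route Hilo→A3 is not used.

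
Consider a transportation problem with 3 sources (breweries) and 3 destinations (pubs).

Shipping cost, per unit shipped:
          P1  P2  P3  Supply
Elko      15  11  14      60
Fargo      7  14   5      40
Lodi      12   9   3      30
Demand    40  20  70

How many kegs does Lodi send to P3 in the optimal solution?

Solving gives:
  Elko->P1: 40 × 15 = 600
  Elko->P2: 20 × 11 = 220
  Fargo->P3: 40 × 5 = 200
  Lodi->P3: 30 × 3 = 90
Total cost = 1110.
So Lodi→P3 carries 30 kegs.

30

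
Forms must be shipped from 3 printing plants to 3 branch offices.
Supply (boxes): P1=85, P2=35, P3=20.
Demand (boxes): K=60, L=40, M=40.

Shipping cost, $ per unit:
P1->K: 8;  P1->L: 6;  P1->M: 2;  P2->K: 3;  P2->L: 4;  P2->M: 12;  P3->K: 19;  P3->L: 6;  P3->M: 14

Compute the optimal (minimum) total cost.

625

An optimal shipping plan:
  P1–K: 25 × $8 = $200
  P1–L: 20 × $6 = $120
  P1–M: 40 × $2 = $80
  P2–K: 35 × $3 = $105
  P3–L: 20 × $6 = $120
Total = 200 + 120 + 80 + 105 + 120 = $625.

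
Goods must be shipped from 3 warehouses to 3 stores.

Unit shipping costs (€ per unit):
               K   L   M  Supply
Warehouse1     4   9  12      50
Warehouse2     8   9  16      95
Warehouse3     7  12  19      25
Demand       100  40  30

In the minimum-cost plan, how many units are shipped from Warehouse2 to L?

40

Optimal shipments:
  Warehouse1->K: 20 × €4 = €80
  Warehouse1->M: 30 × €12 = €360
  Warehouse2->K: 55 × €8 = €440
  Warehouse2->L: 40 × €9 = €360
  Warehouse3->K: 25 × €7 = €175
Total cost = €1415.
So Warehouse2→L carries 40 units.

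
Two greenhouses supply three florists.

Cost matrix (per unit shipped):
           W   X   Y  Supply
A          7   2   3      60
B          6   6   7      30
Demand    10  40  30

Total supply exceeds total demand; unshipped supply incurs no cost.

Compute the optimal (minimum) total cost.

One minimum-cost allocation:
  A to X: 30 bunches
  A to Y: 30 bunches
  B to W: 10 bunches
  B to X: 10 bunches
Total cost = 270.

270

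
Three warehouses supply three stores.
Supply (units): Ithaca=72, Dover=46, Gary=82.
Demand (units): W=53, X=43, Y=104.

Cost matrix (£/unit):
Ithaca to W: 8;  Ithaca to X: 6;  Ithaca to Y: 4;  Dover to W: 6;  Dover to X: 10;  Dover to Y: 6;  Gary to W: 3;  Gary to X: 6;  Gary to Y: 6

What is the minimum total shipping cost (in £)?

One minimum-cost allocation:
  Ithaca–X: 14 × £6 = £84
  Ithaca–Y: 58 × £4 = £232
  Dover–Y: 46 × £6 = £276
  Gary–W: 53 × £3 = £159
  Gary–X: 29 × £6 = £174
Total = 84 + 232 + 276 + 159 + 174 = £925.

925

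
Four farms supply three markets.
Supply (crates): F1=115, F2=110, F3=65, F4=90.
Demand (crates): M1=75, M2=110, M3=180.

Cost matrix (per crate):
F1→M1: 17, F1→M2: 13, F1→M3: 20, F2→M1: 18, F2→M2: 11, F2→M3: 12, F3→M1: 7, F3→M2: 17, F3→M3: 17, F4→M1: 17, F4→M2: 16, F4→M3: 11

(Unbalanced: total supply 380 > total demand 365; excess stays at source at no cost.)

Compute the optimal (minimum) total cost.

4085

An optimal shipping plan:
  F1 to M1: 10 crates
  F1 to M2: 90 crates
  F2 to M2: 20 crates
  F2 to M3: 90 crates
  F3 to M1: 65 crates
  F4 to M3: 90 crates
Total cost = 4085.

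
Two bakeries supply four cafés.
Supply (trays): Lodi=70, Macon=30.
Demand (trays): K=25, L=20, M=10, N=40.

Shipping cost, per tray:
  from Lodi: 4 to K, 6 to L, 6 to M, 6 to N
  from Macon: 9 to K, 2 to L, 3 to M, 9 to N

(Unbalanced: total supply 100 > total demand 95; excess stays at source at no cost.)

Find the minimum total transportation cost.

410

A cheapest plan:
  Lodi→K: 25 × 4 = 100
  Lodi→N: 40 × 6 = 240
  Macon→L: 20 × 2 = 40
  Macon→M: 10 × 3 = 30
Total = 100 + 240 + 40 + 30 = 410.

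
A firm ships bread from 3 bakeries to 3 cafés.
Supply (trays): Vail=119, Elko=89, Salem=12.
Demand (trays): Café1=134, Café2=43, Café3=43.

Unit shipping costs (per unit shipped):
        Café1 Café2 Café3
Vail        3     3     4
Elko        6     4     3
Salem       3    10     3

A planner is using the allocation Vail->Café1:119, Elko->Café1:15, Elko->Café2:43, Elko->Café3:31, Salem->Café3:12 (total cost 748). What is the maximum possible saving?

36

Current plan cost = 119·3 + 15·6 + 43·4 + 31·3 + 12·3 = 748.
Optimal plan:
  Vail to Café1: 119 × 3 = 357
  Elko to Café1: 3 × 6 = 18
  Elko to Café2: 43 × 4 = 172
  Elko to Café3: 43 × 3 = 129
  Salem to Café1: 12 × 3 = 36
Optimal cost = 712.
Saving = 748 − 712 = 36.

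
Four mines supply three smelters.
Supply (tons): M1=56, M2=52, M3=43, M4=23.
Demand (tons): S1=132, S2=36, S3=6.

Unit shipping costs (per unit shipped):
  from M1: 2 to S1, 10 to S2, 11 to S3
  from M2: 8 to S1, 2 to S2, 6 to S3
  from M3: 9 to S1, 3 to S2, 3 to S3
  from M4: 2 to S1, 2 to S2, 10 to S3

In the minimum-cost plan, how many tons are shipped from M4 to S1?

23

Optimal shipments:
  M1→S1: 56 × 2 = 112
  M2→S1: 16 × 8 = 128
  M2→S2: 36 × 2 = 72
  M3→S1: 37 × 9 = 333
  M3→S3: 6 × 3 = 18
  M4→S1: 23 × 2 = 46
Total cost = 709.
So M4→S1 carries 23 tons.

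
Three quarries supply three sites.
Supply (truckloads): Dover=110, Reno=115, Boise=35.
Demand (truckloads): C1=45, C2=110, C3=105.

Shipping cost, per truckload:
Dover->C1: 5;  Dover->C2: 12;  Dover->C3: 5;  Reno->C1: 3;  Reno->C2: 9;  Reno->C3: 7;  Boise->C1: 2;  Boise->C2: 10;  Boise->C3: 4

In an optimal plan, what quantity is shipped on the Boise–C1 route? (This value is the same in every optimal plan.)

35

Solving gives:
  Dover to C1: 5 truckloads
  Dover to C3: 105 truckloads
  Reno to C1: 5 truckloads
  Reno to C2: 110 truckloads
  Boise to C1: 35 truckloads
Total cost = 1625.
So Boise→C1 carries 35 truckloads.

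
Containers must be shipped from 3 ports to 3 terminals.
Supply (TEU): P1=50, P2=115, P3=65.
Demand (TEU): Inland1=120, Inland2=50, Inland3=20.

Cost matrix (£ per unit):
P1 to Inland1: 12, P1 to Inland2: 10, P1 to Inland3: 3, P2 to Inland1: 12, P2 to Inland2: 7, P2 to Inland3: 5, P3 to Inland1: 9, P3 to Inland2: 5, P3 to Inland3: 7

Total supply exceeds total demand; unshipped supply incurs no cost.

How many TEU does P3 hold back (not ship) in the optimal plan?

0

Minimum-cost shipments:
  P1->Inland3: 20 × £3 = £60
  P2->Inland1: 55 × £12 = £660
  P2->Inland2: 50 × £7 = £350
  P3->Inland1: 65 × £9 = £585
Total cost = £1655.
P3 ships 65 of its 65, leaving 0.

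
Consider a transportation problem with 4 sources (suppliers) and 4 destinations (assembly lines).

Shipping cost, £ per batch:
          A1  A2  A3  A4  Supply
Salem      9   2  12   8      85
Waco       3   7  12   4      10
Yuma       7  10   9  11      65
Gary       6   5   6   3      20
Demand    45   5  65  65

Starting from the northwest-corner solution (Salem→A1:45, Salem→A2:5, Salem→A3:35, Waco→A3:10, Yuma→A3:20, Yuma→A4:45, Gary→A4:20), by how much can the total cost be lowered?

330

Current plan cost = 45·9 + 5·2 + 35·12 + 10·12 + 20·9 + 45·11 + 20·3 = £1690.
Optimal plan:
  Salem→A1: 35 × £9 = £315
  Salem→A2: 5 × £2 = £10
  Salem→A4: 45 × £8 = £360
  Waco→A1: 10 × £3 = £30
  Yuma→A3: 65 × £9 = £585
  Gary→A4: 20 × £3 = £60
Optimal cost = £1360.
Saving = 1690 − 1360 = £330.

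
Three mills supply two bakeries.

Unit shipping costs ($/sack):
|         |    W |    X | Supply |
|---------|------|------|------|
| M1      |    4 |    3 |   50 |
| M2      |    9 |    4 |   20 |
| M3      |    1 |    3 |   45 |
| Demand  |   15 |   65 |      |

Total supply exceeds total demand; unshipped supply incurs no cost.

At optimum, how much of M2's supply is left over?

20

Minimum-cost shipments:
  M1–X: 50 × $3 = $150
  M3–W: 15 × $1 = $15
  M3–X: 15 × $3 = $45
Total cost = $210.
M2 ships 0 of its 20, leaving 20.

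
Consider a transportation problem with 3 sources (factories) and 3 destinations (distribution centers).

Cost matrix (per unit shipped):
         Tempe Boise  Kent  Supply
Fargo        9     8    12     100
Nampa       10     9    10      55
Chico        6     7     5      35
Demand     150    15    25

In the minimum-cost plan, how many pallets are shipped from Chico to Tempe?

Solving gives:
  Fargo–Tempe: 85 × 9 = 765
  Fargo–Boise: 15 × 8 = 120
  Nampa–Tempe: 55 × 10 = 550
  Chico–Tempe: 10 × 6 = 60
  Chico–Kent: 25 × 5 = 125
Total cost = 1620.
So Chico→Tempe carries 10 pallets.

10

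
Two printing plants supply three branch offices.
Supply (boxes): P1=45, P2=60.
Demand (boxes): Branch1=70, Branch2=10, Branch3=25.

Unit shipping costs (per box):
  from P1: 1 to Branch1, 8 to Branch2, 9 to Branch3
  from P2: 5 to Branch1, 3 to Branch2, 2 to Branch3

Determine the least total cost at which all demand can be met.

One minimum-cost allocation:
  P1–Branch1: 45 × 1 = 45
  P2–Branch1: 25 × 5 = 125
  P2–Branch2: 10 × 3 = 30
  P2–Branch3: 25 × 2 = 50
Total = 45 + 125 + 30 + 50 = 250.

250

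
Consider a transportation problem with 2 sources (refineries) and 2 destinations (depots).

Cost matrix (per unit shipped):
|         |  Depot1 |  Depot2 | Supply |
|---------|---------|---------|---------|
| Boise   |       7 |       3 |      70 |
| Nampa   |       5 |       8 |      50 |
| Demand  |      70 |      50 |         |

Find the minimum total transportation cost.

540

A cheapest plan:
  Boise to Depot1: 20 × 7 = 140
  Boise to Depot2: 50 × 3 = 150
  Nampa to Depot1: 50 × 5 = 250
Total = 140 + 150 + 250 = 540.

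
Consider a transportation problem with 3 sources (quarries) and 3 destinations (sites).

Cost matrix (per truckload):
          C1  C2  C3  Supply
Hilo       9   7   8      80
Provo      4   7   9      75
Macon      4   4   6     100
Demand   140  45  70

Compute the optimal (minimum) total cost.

An optimal shipping plan:
  Hilo–C2: 10 × 7 = 70
  Hilo–C3: 70 × 8 = 560
  Provo–C1: 75 × 4 = 300
  Macon–C1: 65 × 4 = 260
  Macon–C2: 35 × 4 = 140
Total = 70 + 560 + 300 + 260 + 140 = 1330.

1330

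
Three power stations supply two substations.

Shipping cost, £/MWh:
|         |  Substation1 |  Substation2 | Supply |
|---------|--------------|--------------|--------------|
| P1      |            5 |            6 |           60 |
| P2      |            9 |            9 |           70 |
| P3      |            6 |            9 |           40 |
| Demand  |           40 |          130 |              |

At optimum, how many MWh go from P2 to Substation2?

70

Solving gives:
  P1->Substation2: 60 × £6 = £360
  P2->Substation2: 70 × £9 = £630
  P3->Substation1: 40 × £6 = £240
Total cost = £1230.
So P2→Substation2 carries 70 MWh.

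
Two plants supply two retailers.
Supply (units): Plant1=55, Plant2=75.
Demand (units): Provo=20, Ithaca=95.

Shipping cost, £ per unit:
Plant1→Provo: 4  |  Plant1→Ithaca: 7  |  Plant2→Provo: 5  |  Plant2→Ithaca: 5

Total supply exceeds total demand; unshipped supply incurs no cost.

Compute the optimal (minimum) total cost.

A cheapest plan:
  Plant1→Provo: 20 × £4 = £80
  Plant1→Ithaca: 20 × £7 = £140
  Plant2→Ithaca: 75 × £5 = £375
Total = 80 + 140 + 375 = £595.
(Supply check: Plant1 ships 40; Plant2 ships 75.)

595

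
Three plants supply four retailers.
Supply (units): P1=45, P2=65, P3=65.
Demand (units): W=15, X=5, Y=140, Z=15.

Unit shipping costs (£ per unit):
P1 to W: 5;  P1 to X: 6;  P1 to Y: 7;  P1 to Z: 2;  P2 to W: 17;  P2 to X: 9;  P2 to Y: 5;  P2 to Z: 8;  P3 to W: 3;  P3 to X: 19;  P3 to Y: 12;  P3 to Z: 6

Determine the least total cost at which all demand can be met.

One minimum-cost allocation:
  P1→X: 5 × £6 = £30
  P1→Y: 40 × £7 = £280
  P2→Y: 65 × £5 = £325
  P3→W: 15 × £3 = £45
  P3→Y: 35 × £12 = £420
  P3→Z: 15 × £6 = £90
Total = 30 + 280 + 325 + 45 + 420 + 90 = £1190.
(Supply check: P1 ships 45; P2 ships 65; P3 ships 65.)

1190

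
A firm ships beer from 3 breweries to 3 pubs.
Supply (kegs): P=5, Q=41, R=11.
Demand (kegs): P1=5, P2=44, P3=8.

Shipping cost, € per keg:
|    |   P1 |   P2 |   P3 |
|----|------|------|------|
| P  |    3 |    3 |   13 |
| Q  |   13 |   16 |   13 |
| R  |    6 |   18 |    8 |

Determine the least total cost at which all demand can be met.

One minimum-cost allocation:
  P–P2: 5 × €3 = €15
  Q–P2: 39 × €16 = €624
  Q–P3: 2 × €13 = €26
  R–P1: 5 × €6 = €30
  R–P3: 6 × €8 = €48
Total = 15 + 624 + 26 + 30 + 48 = €743.

743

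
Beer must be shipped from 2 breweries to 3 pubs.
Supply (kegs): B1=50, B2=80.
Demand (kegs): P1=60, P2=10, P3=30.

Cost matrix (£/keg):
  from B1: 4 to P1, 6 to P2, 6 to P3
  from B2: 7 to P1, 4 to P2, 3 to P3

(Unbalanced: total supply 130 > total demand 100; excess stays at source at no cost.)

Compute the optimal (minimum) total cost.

400

An optimal shipping plan:
  B1–P1: 50 × £4 = £200
  B2–P1: 10 × £7 = £70
  B2–P2: 10 × £4 = £40
  B2–P3: 30 × £3 = £90
Total = 200 + 70 + 40 + 90 = £400.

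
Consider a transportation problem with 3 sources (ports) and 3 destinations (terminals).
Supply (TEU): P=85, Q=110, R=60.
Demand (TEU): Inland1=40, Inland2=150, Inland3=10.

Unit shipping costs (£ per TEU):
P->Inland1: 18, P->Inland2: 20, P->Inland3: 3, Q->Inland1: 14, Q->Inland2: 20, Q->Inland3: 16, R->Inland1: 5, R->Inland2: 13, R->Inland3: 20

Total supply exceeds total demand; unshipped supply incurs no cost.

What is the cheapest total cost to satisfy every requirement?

An optimal shipping plan:
  P to Inland2: 75 × £20 = £1500
  P to Inland3: 10 × £3 = £30
  Q to Inland2: 55 × £20 = £1100
  R to Inland1: 40 × £5 = £200
  R to Inland2: 20 × £13 = £260
Total = 1500 + 30 + 1100 + 200 + 260 = £3090.
(Supply check: P ships 85; Q ships 55; R ships 60.)

3090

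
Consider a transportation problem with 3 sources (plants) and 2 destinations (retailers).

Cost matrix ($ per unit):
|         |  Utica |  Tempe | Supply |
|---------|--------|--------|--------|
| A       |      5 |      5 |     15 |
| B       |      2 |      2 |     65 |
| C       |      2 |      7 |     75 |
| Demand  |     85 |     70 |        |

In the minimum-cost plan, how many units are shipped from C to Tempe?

Optimal shipments:
  A->Utica: 10 × $5 = $50
  A->Tempe: 5 × $5 = $25
  B->Tempe: 65 × $2 = $130
  C->Utica: 75 × $2 = $150
Total cost = $355.
The route C→Tempe is not used.

0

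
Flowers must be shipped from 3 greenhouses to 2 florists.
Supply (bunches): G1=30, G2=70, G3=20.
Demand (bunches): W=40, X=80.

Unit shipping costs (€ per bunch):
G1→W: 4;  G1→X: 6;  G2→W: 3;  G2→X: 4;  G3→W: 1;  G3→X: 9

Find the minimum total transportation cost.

440

A cheapest plan:
  G1–W: 20 × €4 = €80
  G1–X: 10 × €6 = €60
  G2–X: 70 × €4 = €280
  G3–W: 20 × €1 = €20
Total = 80 + 60 + 280 + 20 = €440.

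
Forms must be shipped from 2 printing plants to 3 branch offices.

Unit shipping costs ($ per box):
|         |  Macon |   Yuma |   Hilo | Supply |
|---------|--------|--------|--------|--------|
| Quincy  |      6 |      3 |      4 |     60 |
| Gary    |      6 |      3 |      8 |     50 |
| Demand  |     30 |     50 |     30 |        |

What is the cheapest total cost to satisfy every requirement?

450

A cheapest plan:
  Quincy to Macon: 30 × $6 = $180
  Quincy to Hilo: 30 × $4 = $120
  Gary to Yuma: 50 × $3 = $150
Total = 180 + 120 + 150 = $450.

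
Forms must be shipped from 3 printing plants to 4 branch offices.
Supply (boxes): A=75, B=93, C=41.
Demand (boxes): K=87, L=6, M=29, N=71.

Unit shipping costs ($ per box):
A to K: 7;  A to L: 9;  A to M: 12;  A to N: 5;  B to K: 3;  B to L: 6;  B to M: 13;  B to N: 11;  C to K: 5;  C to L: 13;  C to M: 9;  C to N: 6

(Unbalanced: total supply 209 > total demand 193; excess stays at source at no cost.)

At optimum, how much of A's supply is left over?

An optimal plan:
  A–N: 71 boxes
  B–K: 87 boxes
  B–L: 6 boxes
  C–M: 29 boxes
Total cost = $913.
A ships 71 of its 75, leaving 4.

4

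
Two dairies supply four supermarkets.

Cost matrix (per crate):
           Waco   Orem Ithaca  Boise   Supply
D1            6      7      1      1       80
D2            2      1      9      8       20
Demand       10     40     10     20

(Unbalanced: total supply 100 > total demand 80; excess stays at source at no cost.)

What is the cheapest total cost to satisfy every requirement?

An optimal shipping plan:
  D1->Waco: 10 × 6 = 60
  D1->Orem: 20 × 7 = 140
  D1->Ithaca: 10 × 1 = 10
  D1->Boise: 20 × 1 = 20
  D2->Orem: 20 × 1 = 20
Total = 60 + 140 + 10 + 20 + 20 = 250.
(Supply check: D1 ships 60; D2 ships 20.)

250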